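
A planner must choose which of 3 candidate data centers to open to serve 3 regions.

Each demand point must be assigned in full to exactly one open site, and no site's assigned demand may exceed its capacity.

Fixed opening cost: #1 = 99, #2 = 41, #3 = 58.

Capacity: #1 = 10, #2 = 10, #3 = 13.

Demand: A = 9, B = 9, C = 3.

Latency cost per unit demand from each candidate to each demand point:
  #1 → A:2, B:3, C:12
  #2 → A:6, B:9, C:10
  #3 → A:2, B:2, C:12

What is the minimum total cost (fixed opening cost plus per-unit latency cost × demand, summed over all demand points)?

Open {#2, #3}; cheapest assignment that respects the capacities:
  #2 (cap 10, load 9): A — cost 9×6 = 54
  #3 (cap 13, load 12): B, C — cost 9×2 + 3×12 = 54
  Shipping 108, fixed 99 → total 207.
  Any other capacity-feasible assignment to {#2, #3} ships for at least 108.
Compare {#1, #3}: its best feasible assignment gives total 229.
Compare {#1, #2, #3}: its best feasible assignment gives total 264.
Every other set of open sites that can feasibly serve all demand totals ≥ 229 even under its best assignment. Minimum: 207.

207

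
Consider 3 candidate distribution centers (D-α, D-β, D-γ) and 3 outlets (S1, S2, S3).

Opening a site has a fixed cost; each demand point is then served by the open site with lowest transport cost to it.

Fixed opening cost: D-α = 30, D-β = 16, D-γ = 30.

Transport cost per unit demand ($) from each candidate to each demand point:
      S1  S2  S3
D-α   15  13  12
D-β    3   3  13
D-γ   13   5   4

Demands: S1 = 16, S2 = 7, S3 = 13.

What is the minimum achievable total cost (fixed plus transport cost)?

167

Open {D-β, D-γ}: assign each demand point to its cheapest open site.
  S1→D-β 16×3=48, S2→D-β 7×3=21, S3→D-γ 13×4=52
  transport cost 121, fixed 46 → total 167.
Compare {D-α, D-β, D-γ}: transport cost 121 + fixed 76 = 197.
Compare {D-β}: transport cost 238 + fixed 16 = 254.
Compare {D-α, D-β}: transport cost 225 + fixed 46 = 271.
All other subsets cost ≥ 197. Minimum total cost: 167.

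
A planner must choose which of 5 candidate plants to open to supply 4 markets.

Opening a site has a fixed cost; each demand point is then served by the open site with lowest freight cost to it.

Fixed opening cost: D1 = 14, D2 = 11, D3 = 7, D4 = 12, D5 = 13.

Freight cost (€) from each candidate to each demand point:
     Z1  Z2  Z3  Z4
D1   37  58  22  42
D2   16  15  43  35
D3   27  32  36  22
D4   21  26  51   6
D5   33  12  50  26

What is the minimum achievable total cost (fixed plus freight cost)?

96

Open {D1, D2, D4}: assign each demand point to its cheapest open site.
  Z1→D2 16, Z2→D2 15, Z3→D1 22, Z4→D4 6
  freight cost 59, fixed 37 → total 96.
Compare {D1, D4, D5}: freight cost 61 + fixed 39 = 100.
Compare {D1, D4}: freight cost 75 + fixed 26 = 101.
Compare {D2, D4}: freight cost 80 + fixed 23 = 103.
All other subsets cost ≥ 100. Minimum total cost: 96.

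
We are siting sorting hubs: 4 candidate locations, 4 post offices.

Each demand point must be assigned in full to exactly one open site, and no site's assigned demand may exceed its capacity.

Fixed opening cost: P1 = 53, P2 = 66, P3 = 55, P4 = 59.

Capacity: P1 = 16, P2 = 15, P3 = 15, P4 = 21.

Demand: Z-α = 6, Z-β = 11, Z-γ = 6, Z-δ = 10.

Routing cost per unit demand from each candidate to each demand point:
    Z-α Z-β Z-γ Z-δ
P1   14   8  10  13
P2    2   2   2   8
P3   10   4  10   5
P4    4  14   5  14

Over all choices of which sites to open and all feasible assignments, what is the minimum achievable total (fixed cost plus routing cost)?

Open {P2, P3, P4}; cheapest assignment that respects the capacities:
  P2 (cap 15, load 11): Z-β — cost 11×2 = 22
  P3 (cap 15, load 10): Z-δ — cost 10×5 = 50
  P4 (cap 21, load 12): Z-α, Z-γ — cost 6×4 + 6×5 = 54
  Shipping 126, fixed 180 → total 306.
  Any other capacity-feasible assignment to {P2, P3, P4} ships for at least 126.
Compare {P1, P2, P3}: its best feasible assignment gives total 336.
Compare {P1, P3, P4}: its best feasible assignment gives total 359.
Every other set of open sites that can feasibly serve all demand totals ≥ 336 even under its best assignment. Minimum: 306.

306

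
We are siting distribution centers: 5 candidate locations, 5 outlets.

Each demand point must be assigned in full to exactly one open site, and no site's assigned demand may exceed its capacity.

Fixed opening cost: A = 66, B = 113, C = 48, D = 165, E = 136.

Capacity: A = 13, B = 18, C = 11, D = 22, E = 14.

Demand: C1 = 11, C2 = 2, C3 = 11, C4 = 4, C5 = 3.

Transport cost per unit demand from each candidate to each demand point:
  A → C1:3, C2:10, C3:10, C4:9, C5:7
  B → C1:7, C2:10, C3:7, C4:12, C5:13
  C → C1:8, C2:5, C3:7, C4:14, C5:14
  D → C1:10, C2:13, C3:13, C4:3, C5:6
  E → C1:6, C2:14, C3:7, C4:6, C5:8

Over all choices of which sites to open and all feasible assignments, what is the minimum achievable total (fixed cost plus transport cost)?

Open {A, B}; cheapest assignment that respects the capacities:
  A (cap 13, load 13): C1, C2 — cost 11×3 + 2×10 = 53
  B (cap 18, load 18): C3, C4, C5 — cost 11×7 + 4×12 + 3×13 = 164
  Shipping 217, fixed 179 → total 396.
  Any other capacity-feasible assignment to {A, B} ships for at least 217.
Compare {A, C, E}: its best feasible assignment gives total 428.
Compare {A, B, C}: its best feasible assignment gives total 434.
Every other set of open sites that can feasibly serve all demand totals ≥ 428 even under its best assignment. Minimum: 396.

396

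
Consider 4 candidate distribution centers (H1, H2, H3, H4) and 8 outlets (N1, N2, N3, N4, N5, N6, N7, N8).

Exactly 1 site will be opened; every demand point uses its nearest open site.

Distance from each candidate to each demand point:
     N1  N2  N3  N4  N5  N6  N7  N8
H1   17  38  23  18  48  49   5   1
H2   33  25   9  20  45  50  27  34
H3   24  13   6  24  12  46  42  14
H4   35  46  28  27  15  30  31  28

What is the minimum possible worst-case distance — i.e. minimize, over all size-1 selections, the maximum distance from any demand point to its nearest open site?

46

Open {H3}.
  Farthest demand point is N6 at distance 46 (to H3); all others are ≤ 46.
With {H4} the worst case is 46.
With {H1} the worst case is 49.
No size-1 selection achieves below 46.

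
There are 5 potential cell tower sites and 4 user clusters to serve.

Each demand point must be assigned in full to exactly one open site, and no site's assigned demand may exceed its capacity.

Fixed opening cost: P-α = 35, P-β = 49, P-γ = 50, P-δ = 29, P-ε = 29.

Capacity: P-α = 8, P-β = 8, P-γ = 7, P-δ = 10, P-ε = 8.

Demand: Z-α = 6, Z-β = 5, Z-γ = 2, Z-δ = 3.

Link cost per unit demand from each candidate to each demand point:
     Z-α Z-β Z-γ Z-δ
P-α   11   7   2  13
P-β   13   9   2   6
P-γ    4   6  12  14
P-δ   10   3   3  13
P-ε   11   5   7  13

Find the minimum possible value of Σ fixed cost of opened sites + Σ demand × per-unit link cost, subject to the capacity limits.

163

Open {P-γ, P-δ}; cheapest assignment that respects the capacities:
  P-γ (cap 7, load 6): Z-α — cost 6×4 = 24
  P-δ (cap 10, load 10): Z-β, Z-γ, Z-δ — cost 5×3 + 2×3 + 3×13 = 60
  Shipping 84, fixed 79 → total 163.
  Any other capacity-feasible assignment to {P-γ, P-δ} ships for at least 84.
Compare {P-δ, P-ε}: its best feasible assignment gives total 184.
Compare {P-α, P-δ}: its best feasible assignment gives total 188.
Every other set of open sites that can feasibly serve all demand totals ≥ 184 even under its best assignment. Minimum: 163.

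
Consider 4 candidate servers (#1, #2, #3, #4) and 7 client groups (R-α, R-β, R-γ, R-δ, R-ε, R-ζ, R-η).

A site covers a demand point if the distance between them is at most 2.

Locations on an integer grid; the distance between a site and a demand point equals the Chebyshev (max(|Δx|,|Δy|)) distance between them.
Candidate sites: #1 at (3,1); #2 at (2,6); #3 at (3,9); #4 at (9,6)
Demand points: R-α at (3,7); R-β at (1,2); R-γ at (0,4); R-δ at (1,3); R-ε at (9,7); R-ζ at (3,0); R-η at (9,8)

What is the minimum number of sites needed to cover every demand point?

3

Coverage sets (demand points within 2 of each site):
  #1: {R-β, R-δ, R-ζ}
  #2: {R-α, R-γ}
  #3: {R-α}
  #4: {R-ε, R-η}
No 2 sites suffice: every size-2 union leaves at least one demand point uncovered.
But {#1, #2, #4} covers everything, so the minimum is 3.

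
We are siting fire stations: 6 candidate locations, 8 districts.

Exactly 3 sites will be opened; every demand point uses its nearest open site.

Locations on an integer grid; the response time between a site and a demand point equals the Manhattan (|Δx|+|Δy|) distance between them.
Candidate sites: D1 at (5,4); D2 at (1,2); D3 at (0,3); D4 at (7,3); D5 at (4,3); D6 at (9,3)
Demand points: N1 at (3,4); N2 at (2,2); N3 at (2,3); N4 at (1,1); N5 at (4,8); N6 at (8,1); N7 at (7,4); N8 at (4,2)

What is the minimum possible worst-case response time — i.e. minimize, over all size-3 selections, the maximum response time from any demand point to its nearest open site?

Open {D1, D2, D4}.
  Farthest demand point is N5 at response time 5 (to D1); all others are ≤ 5.
With {D1, D2, D6} the worst case is 5.
With {D1, D3, D4} the worst case is 5.
No size-3 selection achieves below 5.

5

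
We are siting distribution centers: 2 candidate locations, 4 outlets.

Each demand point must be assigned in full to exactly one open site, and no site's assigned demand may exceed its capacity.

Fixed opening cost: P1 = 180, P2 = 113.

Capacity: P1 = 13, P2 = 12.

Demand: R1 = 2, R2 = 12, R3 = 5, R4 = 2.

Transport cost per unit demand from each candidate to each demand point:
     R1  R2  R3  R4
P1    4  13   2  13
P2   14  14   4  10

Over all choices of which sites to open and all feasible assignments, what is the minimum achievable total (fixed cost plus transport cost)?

505

Open {P1, P2}; cheapest assignment that respects the capacities:
  P1 (cap 13, load 9): R1, R3, R4 — cost 2×4 + 5×2 + 2×13 = 44
  P2 (cap 12, load 12): R2 — cost 12×14 = 168
  Shipping 212, fixed 293 → total 505.
  Any other capacity-feasible assignment to {P1, P2} ships for at least 212.
Total demand is 21 and no other set of sites has combined capacity ≥ 21, so {P1, P2} is the only feasible choice of open sites. Minimum: 505.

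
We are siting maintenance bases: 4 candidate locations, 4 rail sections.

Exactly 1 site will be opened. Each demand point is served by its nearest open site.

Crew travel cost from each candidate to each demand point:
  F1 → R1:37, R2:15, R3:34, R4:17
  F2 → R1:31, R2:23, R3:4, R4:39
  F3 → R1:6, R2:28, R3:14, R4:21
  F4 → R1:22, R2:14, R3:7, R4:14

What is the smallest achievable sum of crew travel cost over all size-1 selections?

Open {F4}.
  R1→F4 22, R2→F4 14, R3→F4 7, R4→F4 14  ⇒ total 57.
Compare {F3}: total 69.
Compare {F2}: total 97.
No size-1 selection does better; minimum is 57.

57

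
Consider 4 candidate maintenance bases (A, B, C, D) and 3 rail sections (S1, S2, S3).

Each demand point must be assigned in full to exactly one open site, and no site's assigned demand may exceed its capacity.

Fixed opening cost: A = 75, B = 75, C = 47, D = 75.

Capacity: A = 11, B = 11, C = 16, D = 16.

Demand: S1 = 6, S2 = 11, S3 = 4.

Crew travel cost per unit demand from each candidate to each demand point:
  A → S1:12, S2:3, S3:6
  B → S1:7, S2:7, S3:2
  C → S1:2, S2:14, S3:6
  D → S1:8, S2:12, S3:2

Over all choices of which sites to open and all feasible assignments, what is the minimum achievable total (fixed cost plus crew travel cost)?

191

Open {A, C}; cheapest assignment that respects the capacities:
  A (cap 11, load 11): S2 — cost 11×3 = 33
  C (cap 16, load 10): S1, S3 — cost 6×2 + 4×6 = 36
  Shipping 69, fixed 122 → total 191.
  Any other capacity-feasible assignment to {A, C} ships for at least 69.
Compare {A, B}: its best feasible assignment gives total 233.
Compare {B, C}: its best feasible assignment gives total 235.
Every other set of open sites that can feasibly serve all demand totals ≥ 233 even under its best assignment. Minimum: 191.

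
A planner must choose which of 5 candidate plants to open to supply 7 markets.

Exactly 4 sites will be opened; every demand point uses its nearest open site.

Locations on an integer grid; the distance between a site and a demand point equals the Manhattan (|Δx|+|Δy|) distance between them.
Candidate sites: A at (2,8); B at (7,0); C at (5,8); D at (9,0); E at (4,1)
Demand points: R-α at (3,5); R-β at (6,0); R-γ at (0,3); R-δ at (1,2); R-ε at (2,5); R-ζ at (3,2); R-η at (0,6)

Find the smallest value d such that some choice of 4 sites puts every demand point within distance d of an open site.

Open {A, B, C, E}.
  Farthest demand point is R-γ at distance 6 (to E); all others are ≤ 6.
With {A, B, D, E} the worst case is 6.
With {A, C, D, E} the worst case is 6.
No size-4 selection achieves below 6.

6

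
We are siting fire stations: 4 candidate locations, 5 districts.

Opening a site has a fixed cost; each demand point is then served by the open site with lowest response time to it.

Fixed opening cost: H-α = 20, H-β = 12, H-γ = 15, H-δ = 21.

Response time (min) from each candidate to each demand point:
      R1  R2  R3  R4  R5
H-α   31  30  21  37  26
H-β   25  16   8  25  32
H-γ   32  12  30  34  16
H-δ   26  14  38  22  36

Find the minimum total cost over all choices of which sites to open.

Open {H-β, H-γ}: assign each demand point to its cheapest open site.
  R1→H-β 25, R2→H-γ 12, R3→H-β 8, R4→H-β 25, R5→H-γ 16
  response time 86, fixed 27 → total 113.
Compare {H-β}: response time 106 + fixed 12 = 118.
Compare {H-β, H-γ, H-δ}: response time 83 + fixed 48 = 131.
Compare {H-α, H-β}: response time 100 + fixed 32 = 132.
All other subsets cost ≥ 118. Minimum total cost: 113.

113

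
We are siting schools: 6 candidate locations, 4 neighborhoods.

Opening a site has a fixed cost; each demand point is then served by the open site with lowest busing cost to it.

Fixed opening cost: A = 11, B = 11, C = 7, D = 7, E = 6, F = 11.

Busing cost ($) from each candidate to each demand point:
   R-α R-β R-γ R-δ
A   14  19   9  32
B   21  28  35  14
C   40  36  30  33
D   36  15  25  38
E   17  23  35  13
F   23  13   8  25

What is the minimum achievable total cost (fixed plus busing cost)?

68

Open {E, F}: assign each demand point to its cheapest open site.
  R-α→E 17, R-β→F 13, R-γ→F 8, R-δ→E 13
  busing cost 51, fixed 17 → total 68.
Compare {A, E}: busing cost 55 + fixed 17 = 72.
Compare {A, D, E}: busing cost 51 + fixed 24 = 75.
Compare {C, E, F}: busing cost 51 + fixed 24 = 75.
All other subsets cost ≥ 72. Minimum total cost: 68.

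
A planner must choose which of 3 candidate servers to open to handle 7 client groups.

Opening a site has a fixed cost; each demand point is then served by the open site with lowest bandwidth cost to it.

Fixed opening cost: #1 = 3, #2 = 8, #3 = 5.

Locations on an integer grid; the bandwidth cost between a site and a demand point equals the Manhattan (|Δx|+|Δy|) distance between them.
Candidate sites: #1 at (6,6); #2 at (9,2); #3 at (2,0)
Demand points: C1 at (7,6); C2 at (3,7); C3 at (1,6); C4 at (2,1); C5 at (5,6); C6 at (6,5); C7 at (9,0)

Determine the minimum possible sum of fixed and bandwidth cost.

Open {#1, #3}: assign each demand point to its cheapest open site.
  C1→#1 1, C2→#1 4, C3→#1 5, C4→#3 1, C5→#1 1, C6→#1 1, C7→#3 7
  bandwidth cost 20, fixed 8 → total 28.
Compare {#1, #2, #3}: bandwidth cost 15 + fixed 16 = 31.
Compare {#1}: bandwidth cost 30 + fixed 3 = 33.
Compare {#1, #2}: bandwidth cost 22 + fixed 11 = 33.
All other subsets cost ≥ 31. Minimum total cost: 28.

28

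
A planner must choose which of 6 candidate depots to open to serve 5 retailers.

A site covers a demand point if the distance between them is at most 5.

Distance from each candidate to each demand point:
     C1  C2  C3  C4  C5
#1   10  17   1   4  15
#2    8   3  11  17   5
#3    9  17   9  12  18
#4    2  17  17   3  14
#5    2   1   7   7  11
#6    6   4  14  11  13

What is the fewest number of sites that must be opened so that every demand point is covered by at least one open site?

3

Coverage sets (demand points within 5 of each site):
  #1: {C3, C4}
  #2: {C2, C5}
  #3: {}
  #4: {C1, C4}
  #5: {C1, C2}
  #6: {C2}
No 2 sites suffice: every size-2 union leaves at least one demand point uncovered.
But {#1, #2, #4} covers everything, so the minimum is 3.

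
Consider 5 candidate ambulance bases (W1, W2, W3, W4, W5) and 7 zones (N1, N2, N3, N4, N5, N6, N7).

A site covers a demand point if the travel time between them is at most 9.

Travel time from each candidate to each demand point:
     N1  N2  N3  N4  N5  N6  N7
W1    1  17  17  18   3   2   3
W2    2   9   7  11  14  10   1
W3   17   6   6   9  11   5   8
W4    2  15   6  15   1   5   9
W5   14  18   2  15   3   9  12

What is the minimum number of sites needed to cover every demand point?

Coverage sets (demand points within 9 of each site):
  W1: {N1, N5, N6, N7}
  W2: {N1, N2, N3, N7}
  W3: {N2, N3, N4, N6, N7}
  W4: {N1, N3, N5, N6, N7}
  W5: {N3, N5, N6}
No single site covers all 7 demand points.
But {W1, W3} covers everything, so the minimum is 2.

2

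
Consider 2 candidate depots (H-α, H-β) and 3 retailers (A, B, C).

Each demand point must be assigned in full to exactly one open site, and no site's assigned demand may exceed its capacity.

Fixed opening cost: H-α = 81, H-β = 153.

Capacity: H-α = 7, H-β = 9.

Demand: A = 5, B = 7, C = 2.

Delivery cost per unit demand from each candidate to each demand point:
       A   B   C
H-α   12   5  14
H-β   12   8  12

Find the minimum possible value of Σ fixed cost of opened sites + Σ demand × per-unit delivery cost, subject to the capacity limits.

Open {H-α, H-β}; cheapest assignment that respects the capacities:
  H-α (cap 7, load 7): B — cost 7×5 = 35
  H-β (cap 9, load 7): A, C — cost 5×12 + 2×12 = 84
  Shipping 119, fixed 234 → total 353.
  Any other capacity-feasible assignment to {H-α, H-β} ships for at least 119.
Total demand is 14 and no other set of sites has combined capacity ≥ 14, so {H-α, H-β} is the only feasible choice of open sites. Minimum: 353.

353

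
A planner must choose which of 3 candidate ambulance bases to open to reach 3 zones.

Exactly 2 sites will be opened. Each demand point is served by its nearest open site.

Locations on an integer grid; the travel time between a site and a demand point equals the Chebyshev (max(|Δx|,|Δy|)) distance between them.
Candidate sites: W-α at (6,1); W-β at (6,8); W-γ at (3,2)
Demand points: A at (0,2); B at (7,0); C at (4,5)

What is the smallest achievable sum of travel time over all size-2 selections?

7

Open {W-α, W-γ}.
  A→W-γ 3, B→W-α 1, C→W-γ 3  ⇒ total 7.
Compare {W-α, W-β}: total 10.
Compare {W-β, W-γ}: total 10.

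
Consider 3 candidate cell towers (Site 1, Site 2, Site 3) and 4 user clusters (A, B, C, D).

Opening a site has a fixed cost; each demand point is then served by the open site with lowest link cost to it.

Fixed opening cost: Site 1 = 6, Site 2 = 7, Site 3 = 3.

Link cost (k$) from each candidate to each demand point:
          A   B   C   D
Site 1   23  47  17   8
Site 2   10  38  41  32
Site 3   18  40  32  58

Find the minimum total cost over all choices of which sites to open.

86

Open {Site 1, Site 2}: assign each demand point to its cheapest open site.
  A→Site 2 10, B→Site 2 38, C→Site 1 17, D→Site 1 8
  link cost 73, fixed 13 → total 86.
Compare {Site 1, Site 2, Site 3}: link cost 73 + fixed 16 = 89.
Compare {Site 1, Site 3}: link cost 83 + fixed 9 = 92.
Compare {Site 1}: link cost 95 + fixed 6 = 101.
All other subsets cost ≥ 89. Minimum total cost: 86.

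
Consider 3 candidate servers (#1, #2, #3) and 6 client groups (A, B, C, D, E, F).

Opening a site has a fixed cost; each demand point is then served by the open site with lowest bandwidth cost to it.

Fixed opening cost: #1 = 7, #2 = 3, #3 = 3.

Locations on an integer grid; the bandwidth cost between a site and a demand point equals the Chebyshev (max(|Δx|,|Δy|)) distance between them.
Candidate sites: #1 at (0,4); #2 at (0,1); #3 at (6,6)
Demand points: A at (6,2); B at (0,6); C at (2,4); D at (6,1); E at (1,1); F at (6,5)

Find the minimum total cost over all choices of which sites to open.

Open {#2, #3}: assign each demand point to its cheapest open site.
  A→#3 4, B→#2 5, C→#2 3, D→#3 5, E→#2 1, F→#3 1
  bandwidth cost 19, fixed 6 → total 25.
Compare {#1, #3}: bandwidth cost 17 + fixed 10 = 27.
Compare {#3}: bandwidth cost 25 + fixed 3 = 28.
Compare {#1, #2, #3}: bandwidth cost 15 + fixed 13 = 28.
All other subsets cost ≥ 27. Minimum total cost: 25.

25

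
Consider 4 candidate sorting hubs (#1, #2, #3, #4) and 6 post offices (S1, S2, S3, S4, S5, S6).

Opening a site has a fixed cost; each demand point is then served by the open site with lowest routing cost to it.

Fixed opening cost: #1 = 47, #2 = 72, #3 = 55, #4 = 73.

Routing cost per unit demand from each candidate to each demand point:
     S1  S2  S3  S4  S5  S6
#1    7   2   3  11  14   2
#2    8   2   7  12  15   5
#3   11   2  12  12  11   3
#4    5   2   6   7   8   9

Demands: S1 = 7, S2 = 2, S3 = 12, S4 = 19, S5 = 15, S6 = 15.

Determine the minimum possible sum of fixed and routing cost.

Open {#1, #4}: assign each demand point to its cheapest open site.
  S1→#4 7×5=35, S2→#1 2×2=4, S3→#1 12×3=36, S4→#4 19×7=133, S5→#4 15×8=120, S6→#1 15×2=30
  routing cost 358, fixed 120 → total 478.
Compare {#1, #3, #4}: routing cost 358 + fixed 175 = 533.
Compare {#3, #4}: routing cost 409 + fixed 128 = 537.
Compare {#1, #2, #4}: routing cost 358 + fixed 192 = 550.
All other subsets cost ≥ 533. Minimum total cost: 478.

478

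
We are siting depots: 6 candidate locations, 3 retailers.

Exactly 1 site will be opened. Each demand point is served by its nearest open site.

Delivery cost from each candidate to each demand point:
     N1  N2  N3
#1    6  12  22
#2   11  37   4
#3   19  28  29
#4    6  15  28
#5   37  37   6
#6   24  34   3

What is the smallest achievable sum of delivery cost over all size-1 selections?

40

Open {#1}.
  N1→#1 6, N2→#1 12, N3→#1 22  ⇒ total 40.
Compare {#4}: total 49.
Compare {#2}: total 52.
No size-1 selection does better; minimum is 40.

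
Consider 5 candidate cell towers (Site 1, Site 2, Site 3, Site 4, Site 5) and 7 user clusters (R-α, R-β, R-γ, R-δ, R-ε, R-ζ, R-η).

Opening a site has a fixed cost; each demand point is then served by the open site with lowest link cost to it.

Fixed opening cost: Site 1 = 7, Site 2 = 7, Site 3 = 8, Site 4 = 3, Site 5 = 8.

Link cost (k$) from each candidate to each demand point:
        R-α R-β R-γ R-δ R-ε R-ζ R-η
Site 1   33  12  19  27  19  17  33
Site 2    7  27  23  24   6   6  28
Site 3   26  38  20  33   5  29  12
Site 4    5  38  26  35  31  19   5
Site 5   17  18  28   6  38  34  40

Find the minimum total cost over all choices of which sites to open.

Open {Site 1, Site 2, Site 4, Site 5}: assign each demand point to its cheapest open site.
  R-α→Site 4 5, R-β→Site 1 12, R-γ→Site 1 19, R-δ→Site 5 6, R-ε→Site 2 6, R-ζ→Site 2 6, R-η→Site 4 5
  link cost 59, fixed 25 → total 84.
Compare {Site 2, Site 4, Site 5}: link cost 69 + fixed 18 = 87.
Compare {Site 2, Site 3, Site 4, Site 5}: link cost 65 + fixed 26 = 91.
Compare {Site 1, Site 2, Site 3, Site 4, Site 5}: link cost 58 + fixed 33 = 91.
All other subsets cost ≥ 87. Minimum total cost: 84.

84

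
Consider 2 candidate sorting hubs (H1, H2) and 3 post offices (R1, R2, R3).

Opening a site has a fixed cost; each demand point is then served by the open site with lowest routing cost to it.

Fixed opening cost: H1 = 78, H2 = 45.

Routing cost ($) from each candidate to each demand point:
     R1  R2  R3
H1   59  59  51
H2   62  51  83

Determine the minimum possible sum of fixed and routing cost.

241

Open {H2}: assign each demand point to its cheapest open site.
  R1→H2 62, R2→H2 51, R3→H2 83
  routing cost 196, fixed 45 → total 241.
Compare {H1}: routing cost 169 + fixed 78 = 247.
Compare {H1, H2}: routing cost 161 + fixed 123 = 284.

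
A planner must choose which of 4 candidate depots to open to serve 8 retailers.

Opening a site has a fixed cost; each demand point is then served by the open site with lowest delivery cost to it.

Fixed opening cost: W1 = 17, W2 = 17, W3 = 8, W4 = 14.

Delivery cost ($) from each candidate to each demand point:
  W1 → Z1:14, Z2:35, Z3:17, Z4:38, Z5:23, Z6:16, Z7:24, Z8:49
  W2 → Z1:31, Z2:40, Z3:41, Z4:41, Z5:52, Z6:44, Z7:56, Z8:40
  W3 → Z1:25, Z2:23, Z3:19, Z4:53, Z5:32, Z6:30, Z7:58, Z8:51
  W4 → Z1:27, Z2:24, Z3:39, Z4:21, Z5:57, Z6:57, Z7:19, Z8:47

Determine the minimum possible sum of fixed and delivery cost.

212

Open {W1, W4}: assign each demand point to its cheapest open site.
  Z1→W1 14, Z2→W4 24, Z3→W1 17, Z4→W4 21, Z5→W1 23, Z6→W1 16, Z7→W4 19, Z8→W4 47
  delivery cost 181, fixed 31 → total 212.
Compare {W1, W3, W4}: delivery cost 180 + fixed 39 = 219.
Compare {W1, W2, W4}: delivery cost 174 + fixed 48 = 222.
Compare {W1, W3}: delivery cost 204 + fixed 25 = 229.
All other subsets cost ≥ 219. Minimum total cost: 212.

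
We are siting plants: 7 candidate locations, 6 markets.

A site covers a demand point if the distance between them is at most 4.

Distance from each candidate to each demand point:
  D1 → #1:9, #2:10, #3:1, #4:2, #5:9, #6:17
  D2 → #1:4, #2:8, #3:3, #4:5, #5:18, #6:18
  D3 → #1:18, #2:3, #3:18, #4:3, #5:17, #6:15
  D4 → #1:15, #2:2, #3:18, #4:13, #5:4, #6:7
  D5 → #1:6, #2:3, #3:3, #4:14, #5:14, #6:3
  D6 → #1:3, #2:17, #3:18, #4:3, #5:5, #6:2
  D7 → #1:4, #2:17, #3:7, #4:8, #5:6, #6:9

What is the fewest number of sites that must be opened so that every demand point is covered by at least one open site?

Coverage sets (demand points within 4 of each site):
  D1: {#3, #4}
  D2: {#1, #3}
  D3: {#2, #4}
  D4: {#2, #5}
  D5: {#2, #3, #6}
  D6: {#1, #4, #6}
  D7: {#1}
No 2 sites suffice: every size-2 union leaves at least one demand point uncovered.
But {D1, D4, D6} covers everything, so the minimum is 3.

3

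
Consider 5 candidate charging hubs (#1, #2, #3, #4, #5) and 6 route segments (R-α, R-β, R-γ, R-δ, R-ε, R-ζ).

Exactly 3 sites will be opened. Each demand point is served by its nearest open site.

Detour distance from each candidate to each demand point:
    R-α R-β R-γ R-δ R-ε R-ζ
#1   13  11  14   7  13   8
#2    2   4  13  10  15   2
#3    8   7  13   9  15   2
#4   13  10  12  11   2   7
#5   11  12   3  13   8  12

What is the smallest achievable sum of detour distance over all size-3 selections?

Open {#2, #4, #5}.
  R-α→#2 2, R-β→#2 4, R-γ→#5 3, R-δ→#2 10, R-ε→#4 2, R-ζ→#2 2  ⇒ total 23.
Compare {#1, #2, #5}: total 26.
Compare {#2, #3, #5}: total 28.
No size-3 selection does better; minimum is 23.

23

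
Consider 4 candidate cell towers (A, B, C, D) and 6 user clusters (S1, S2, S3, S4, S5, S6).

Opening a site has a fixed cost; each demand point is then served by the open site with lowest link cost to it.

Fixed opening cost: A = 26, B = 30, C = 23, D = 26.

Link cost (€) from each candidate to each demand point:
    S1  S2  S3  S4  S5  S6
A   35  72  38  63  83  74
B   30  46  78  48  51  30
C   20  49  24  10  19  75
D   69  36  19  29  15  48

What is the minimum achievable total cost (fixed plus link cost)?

197

Open {C, D}: assign each demand point to its cheapest open site.
  S1→C 20, S2→D 36, S3→D 19, S4→C 10, S5→D 15, S6→D 48
  link cost 148, fixed 49 → total 197.
Compare {B, C}: link cost 149 + fixed 53 = 202.
Compare {B, C, D}: link cost 130 + fixed 79 = 209.
Compare {B, D}: link cost 159 + fixed 56 = 215.
All other subsets cost ≥ 202. Minimum total cost: 197.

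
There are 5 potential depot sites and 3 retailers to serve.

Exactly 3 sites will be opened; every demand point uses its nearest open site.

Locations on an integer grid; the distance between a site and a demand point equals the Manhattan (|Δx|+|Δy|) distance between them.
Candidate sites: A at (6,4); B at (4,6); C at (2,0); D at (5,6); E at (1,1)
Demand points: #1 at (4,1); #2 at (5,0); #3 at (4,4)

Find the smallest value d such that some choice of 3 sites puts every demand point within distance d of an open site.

Open {A, B, C}.
  Farthest demand point is #1 at distance 3 (to C); all others are ≤ 3.
With {A, C, D} the worst case is 3.
With {A, C, E} the worst case is 3.
No size-3 selection achieves below 3.

3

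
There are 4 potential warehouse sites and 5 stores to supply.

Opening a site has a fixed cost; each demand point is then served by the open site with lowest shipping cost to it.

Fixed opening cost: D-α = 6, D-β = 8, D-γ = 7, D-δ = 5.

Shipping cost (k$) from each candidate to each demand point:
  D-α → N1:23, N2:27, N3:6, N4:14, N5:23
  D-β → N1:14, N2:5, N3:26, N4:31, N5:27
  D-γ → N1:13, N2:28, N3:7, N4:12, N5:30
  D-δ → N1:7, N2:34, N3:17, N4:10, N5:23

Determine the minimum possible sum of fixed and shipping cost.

Open {D-α, D-β, D-δ}: assign each demand point to its cheapest open site.
  N1→D-δ 7, N2→D-β 5, N3→D-α 6, N4→D-δ 10, N5→D-α 23
  shipping cost 51, fixed 19 → total 70.
Compare {D-β, D-γ, D-δ}: shipping cost 52 + fixed 20 = 72.
Compare {D-β, D-δ}: shipping cost 62 + fixed 13 = 75.
Compare {D-α, D-β}: shipping cost 62 + fixed 14 = 76.
All other subsets cost ≥ 72. Minimum total cost: 70.

70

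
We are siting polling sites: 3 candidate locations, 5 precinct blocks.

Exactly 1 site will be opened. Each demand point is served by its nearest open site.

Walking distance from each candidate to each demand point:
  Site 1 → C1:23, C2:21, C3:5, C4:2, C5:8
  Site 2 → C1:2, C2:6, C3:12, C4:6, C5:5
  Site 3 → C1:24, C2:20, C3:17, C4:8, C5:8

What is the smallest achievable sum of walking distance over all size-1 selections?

31

Open {Site 2}.
  C1→Site 2 2, C2→Site 2 6, C3→Site 2 12, C4→Site 2 6, C5→Site 2 5  ⇒ total 31.
Compare {Site 1}: total 59.
Compare {Site 3}: total 77.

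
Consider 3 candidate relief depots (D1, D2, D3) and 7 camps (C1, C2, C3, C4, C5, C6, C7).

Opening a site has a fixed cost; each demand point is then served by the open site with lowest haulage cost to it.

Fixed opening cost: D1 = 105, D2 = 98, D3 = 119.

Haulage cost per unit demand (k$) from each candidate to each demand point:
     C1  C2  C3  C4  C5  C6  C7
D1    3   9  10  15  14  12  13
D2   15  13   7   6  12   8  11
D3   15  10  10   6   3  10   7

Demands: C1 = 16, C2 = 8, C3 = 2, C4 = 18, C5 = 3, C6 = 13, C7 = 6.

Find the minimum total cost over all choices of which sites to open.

Open {D1, D2}: assign each demand point to its cheapest open site.
  C1→D1 16×3=48, C2→D1 8×9=72, C3→D2 2×7=14, C4→D2 18×6=108, C5→D2 3×12=36, C6→D2 13×8=104, C7→D2 6×11=66
  haulage cost 448, fixed 203 → total 651.
Compare {D1, D3}: haulage cost 429 + fixed 224 = 653.
Compare {D1, D2, D3}: haulage cost 397 + fixed 322 = 719.
Compare {D3}: haulage cost 629 + fixed 119 = 748.
All other subsets cost ≥ 653. Minimum total cost: 651.

651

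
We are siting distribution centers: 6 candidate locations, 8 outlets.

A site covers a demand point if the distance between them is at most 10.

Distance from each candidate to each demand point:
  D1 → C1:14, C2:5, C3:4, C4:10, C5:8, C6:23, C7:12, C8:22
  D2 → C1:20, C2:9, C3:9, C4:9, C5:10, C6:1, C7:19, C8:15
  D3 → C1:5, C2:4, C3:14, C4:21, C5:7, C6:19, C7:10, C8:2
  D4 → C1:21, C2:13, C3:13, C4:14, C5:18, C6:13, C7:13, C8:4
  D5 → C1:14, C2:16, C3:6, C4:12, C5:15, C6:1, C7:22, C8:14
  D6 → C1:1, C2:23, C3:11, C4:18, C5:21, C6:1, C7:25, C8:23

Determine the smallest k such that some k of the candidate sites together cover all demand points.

Coverage sets (demand points within 10 of each site):
  D1: {C2, C3, C4, C5}
  D2: {C2, C3, C4, C5, C6}
  D3: {C1, C2, C5, C7, C8}
  D4: {C8}
  D5: {C3, C6}
  D6: {C1, C6}
No single site covers all 8 demand points.
But {D2, D3} covers everything, so the minimum is 2.

2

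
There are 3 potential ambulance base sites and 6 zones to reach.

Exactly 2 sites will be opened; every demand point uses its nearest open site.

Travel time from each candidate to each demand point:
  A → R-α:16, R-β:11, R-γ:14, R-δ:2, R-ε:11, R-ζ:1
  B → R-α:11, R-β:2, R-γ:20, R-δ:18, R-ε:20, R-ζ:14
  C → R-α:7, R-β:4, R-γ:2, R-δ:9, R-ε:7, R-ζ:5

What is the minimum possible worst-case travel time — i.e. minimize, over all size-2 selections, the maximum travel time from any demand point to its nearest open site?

7

Open {A, C}.
  Farthest demand point is R-α at travel time 7 (to C); all others are ≤ 7.
With {B, C} the worst case is 9.
With {A, B} the worst case is 14.
No size-2 selection achieves below 7.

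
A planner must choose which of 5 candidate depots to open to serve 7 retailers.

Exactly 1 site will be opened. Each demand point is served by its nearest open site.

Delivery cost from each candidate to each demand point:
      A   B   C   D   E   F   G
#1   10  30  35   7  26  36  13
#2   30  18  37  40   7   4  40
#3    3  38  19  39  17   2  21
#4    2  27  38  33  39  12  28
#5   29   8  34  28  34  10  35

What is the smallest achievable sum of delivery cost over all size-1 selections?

139

Open {#3}.
  A→#3 3, B→#3 38, C→#3 19, D→#3 39, E→#3 17, F→#3 2, G→#3 21  ⇒ total 139.
Compare {#1}: total 157.
Compare {#2}: total 176.
No size-1 selection does better; minimum is 139.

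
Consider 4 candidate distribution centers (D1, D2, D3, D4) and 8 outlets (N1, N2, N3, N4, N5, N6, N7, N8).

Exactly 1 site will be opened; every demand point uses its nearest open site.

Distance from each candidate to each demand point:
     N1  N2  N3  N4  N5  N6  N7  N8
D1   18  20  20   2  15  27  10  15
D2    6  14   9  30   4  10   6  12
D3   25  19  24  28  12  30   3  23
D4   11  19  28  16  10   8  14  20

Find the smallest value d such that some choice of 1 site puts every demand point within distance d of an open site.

27

Open {D1}.
  Farthest demand point is N6 at distance 27 (to D1); all others are ≤ 27.
With {D4} the worst case is 28.
With {D2} the worst case is 30.
No size-1 selection achieves below 27.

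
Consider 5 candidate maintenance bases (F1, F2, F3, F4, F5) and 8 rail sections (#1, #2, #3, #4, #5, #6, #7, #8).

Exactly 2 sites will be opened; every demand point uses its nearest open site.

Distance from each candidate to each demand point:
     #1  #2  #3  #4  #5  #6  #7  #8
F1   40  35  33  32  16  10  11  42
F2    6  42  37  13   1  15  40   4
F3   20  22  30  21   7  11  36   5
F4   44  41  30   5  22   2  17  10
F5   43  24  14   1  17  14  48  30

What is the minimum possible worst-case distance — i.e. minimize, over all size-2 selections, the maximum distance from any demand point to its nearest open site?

30

Open {F1, F3}.
  Farthest demand point is #3 at distance 30 (to F3); all others are ≤ 30.
With {F3, F4} the worst case is 30.
With {F1, F2} the worst case is 35.
No size-2 selection achieves below 30.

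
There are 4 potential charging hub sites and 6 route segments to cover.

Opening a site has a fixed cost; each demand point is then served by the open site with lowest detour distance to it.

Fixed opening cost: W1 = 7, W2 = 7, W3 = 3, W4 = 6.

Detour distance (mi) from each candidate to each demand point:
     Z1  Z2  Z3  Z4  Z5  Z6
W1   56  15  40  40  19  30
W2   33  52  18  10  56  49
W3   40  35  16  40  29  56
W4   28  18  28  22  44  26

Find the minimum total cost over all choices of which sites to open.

Open {W1, W2, W4}: assign each demand point to its cheapest open site.
  Z1→W4 28, Z2→W1 15, Z3→W2 18, Z4→W2 10, Z5→W1 19, Z6→W4 26
  detour distance 116, fixed 20 → total 136.
Compare {W1, W2, W3, W4}: detour distance 114 + fixed 23 = 137.
Compare {W1, W2}: detour distance 125 + fixed 14 = 139.
Compare {W1, W2, W3}: detour distance 123 + fixed 17 = 140.
All other subsets cost ≥ 137. Minimum total cost: 136.

136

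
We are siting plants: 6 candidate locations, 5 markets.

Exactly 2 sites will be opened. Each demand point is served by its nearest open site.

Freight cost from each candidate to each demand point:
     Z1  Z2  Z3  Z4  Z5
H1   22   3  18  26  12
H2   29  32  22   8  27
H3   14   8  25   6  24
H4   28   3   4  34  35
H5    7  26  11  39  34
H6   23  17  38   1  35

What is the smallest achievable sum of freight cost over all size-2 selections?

Open {H3, H4}.
  Z1→H3 14, Z2→H4 3, Z3→H4 4, Z4→H3 6, Z5→H3 24  ⇒ total 51.
Compare {H1, H3}: total 53.
Compare {H1, H6}: total 56.
No size-2 selection does better; minimum is 51.

51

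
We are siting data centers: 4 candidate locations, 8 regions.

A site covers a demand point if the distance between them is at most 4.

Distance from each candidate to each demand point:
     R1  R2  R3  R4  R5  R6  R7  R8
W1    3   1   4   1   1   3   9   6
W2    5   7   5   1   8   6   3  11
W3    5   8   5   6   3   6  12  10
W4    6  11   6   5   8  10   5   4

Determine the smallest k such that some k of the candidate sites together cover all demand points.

Coverage sets (demand points within 4 of each site):
  W1: {R1, R2, R3, R4, R5, R6}
  W2: {R4, R7}
  W3: {R5}
  W4: {R8}
No 2 sites suffice: every size-2 union leaves at least one demand point uncovered.
But {W1, W2, W4} covers everything, so the minimum is 3.

3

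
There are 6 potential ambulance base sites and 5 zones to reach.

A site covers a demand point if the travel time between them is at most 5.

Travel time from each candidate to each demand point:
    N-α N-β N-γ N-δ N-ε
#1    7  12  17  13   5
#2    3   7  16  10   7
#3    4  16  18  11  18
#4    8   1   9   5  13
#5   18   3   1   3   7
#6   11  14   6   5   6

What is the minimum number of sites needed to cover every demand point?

3

Coverage sets (demand points within 5 of each site):
  #1: {N-ε}
  #2: {N-α}
  #3: {N-α}
  #4: {N-β, N-δ}
  #5: {N-β, N-γ, N-δ}
  #6: {N-δ}
No 2 sites suffice: every size-2 union leaves at least one demand point uncovered.
But {#1, #2, #5} covers everything, so the minimum is 3.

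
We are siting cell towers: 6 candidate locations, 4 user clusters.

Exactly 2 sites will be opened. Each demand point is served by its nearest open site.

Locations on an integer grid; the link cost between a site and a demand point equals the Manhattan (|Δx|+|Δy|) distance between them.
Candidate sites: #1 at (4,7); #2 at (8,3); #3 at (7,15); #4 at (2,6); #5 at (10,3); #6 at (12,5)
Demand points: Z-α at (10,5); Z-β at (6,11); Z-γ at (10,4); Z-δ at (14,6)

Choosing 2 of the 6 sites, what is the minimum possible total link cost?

13

Open {#3, #6}.
  Z-α→#6 2, Z-β→#3 5, Z-γ→#6 3, Z-δ→#6 3  ⇒ total 13.
Compare {#1, #6}: total 14.
Compare {#3, #5}: total 15.
No size-2 selection does better; minimum is 13.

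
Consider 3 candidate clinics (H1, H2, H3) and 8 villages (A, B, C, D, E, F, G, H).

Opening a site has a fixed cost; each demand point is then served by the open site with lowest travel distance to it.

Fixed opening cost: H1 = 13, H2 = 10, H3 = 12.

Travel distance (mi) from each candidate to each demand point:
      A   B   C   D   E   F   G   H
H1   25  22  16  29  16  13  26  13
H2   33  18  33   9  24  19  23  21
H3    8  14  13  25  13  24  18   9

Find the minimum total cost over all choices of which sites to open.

Open {H2, H3}: assign each demand point to its cheapest open site.
  A→H3 8, B→H3 14, C→H3 13, D→H2 9, E→H3 13, F→H2 19, G→H3 18, H→H3 9
  travel distance 103, fixed 22 → total 125.
Compare {H1, H2, H3}: travel distance 97 + fixed 35 = 132.
Compare {H3}: travel distance 124 + fixed 12 = 136.
Compare {H1, H3}: travel distance 113 + fixed 25 = 138.
All other subsets cost ≥ 132. Minimum total cost: 125.

125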